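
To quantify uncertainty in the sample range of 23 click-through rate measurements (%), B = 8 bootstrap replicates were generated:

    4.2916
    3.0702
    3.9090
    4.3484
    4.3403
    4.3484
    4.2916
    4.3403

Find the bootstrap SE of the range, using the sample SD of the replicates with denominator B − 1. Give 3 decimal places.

SE* = 0.448

Bootstrap SE is the standard deviation of the 8 replicate ranges.
Mean of replicates: (4.2916 + 3.0702 + 3.9090 + 4.3484 + 4.3403 + 4.3484 + 4.2916 + 4.3403) / 8 = 32.93980 / 8 = 4.11747
Sum of squared deviations: (+0.17413)² + (−1.04727)² + (−0.20847)² + (+0.23093)² + (+0.22283)² + (+0.23093)² + (+0.17413)² + (+0.22283)² = 1.40684
Variance = 1.40684 / 7 = 0.20098
SE* = √0.20098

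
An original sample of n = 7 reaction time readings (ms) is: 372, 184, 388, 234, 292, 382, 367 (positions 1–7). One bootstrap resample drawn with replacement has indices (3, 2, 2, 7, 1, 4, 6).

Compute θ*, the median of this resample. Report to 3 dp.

θ* = 367.000

Resample values: 388, 184, 184, 367, 372, 234, 382.
Sorted: 184, 184, 234, 367, 372, 382, 388
Median = middle value = 367.000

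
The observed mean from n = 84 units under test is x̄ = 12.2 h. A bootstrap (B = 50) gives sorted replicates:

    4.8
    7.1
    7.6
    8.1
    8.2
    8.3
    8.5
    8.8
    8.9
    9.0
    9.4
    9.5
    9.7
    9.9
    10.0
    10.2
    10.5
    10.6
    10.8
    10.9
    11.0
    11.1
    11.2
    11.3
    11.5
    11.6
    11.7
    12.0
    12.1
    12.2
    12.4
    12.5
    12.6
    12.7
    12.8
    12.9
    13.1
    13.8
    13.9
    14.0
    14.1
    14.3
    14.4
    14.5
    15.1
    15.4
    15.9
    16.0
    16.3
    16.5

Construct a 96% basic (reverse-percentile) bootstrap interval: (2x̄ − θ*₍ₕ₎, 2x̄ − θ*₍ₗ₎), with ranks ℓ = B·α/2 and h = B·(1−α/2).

Percentile endpoints at ranks 1 and 49: θ*₍1₎ = 4.8, θ*₍49₎ = 16.3.
Basic interval reflects these around x̄:
  lower = 2 × 12.2 − 16.3 = 8.1
  upper = 2 × 12.2 − 4.8 = 19.6

(8.1, 19.6)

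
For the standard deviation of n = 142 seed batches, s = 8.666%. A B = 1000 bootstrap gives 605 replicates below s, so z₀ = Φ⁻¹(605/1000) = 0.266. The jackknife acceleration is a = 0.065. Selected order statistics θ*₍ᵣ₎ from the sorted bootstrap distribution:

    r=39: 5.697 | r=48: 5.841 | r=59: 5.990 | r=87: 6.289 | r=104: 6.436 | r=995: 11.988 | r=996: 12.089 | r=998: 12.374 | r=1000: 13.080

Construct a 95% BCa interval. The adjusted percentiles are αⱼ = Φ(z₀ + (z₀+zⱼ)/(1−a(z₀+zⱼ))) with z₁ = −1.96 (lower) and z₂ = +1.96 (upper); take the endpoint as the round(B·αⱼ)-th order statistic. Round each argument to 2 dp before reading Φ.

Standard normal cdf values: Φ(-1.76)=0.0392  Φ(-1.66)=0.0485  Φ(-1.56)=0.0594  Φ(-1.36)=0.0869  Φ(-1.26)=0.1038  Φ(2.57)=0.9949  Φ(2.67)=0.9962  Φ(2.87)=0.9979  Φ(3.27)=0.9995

(6.436, 12.374)

Lower: z₀ + z₁ = 0.266 + (-1.960) = -1.694; 1 − a(z₀+z₁) = 1 − (0.065)(-1.694) = 1.1101; argument = 0.266 + (-1.694)/1.1101 = -1.2600 → -1.26.
α₁ = Φ(-1.26) = 0.1038; rank = round(1000 × 0.1038) = 104; θ*₍104₎ = 6.436.
Upper: z₀ + z₂ = 2.226; 1 − a(z₀+z₂) = 0.8553; argument = 2.8686 → 2.87; α₂ = 0.9979; rank = 998; θ*₍998₎ = 12.374.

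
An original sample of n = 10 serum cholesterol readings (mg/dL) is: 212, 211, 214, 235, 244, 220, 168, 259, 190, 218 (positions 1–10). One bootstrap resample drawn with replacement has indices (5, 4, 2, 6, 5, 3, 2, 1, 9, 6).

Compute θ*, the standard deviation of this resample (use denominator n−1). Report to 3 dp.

Resample values: 244, 235, 211, 220, 244, 214, 211, 212, 190, 220.
Mean = 220.1000; sum of squared deviations = 2538.9000
s² = 2538.9000 / 9 = 282.1000
s = √282.1000 = 16.796

θ* = 16.796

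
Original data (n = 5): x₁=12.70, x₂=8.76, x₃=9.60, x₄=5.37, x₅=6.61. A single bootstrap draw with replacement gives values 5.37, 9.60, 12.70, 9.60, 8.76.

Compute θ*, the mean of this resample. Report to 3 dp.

Mean = (5.37 + 9.60 + 12.70 + 9.60 + 8.76) / 5 = 46.030 / 5 = 9.206

θ* = 9.206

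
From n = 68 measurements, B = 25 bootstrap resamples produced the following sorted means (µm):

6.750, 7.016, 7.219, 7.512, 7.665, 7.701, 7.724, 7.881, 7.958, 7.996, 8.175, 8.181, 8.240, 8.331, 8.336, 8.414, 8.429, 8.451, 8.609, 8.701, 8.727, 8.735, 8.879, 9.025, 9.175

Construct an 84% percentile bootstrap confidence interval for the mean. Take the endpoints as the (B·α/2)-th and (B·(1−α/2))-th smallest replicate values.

(7.016, 8.879)

α = 0.16; lower rank = 25 × 0.080 = 2; upper rank = 25 × 0.920 = 23.
The 2nd smallest replicate is 7.016; the 23rd is 8.879.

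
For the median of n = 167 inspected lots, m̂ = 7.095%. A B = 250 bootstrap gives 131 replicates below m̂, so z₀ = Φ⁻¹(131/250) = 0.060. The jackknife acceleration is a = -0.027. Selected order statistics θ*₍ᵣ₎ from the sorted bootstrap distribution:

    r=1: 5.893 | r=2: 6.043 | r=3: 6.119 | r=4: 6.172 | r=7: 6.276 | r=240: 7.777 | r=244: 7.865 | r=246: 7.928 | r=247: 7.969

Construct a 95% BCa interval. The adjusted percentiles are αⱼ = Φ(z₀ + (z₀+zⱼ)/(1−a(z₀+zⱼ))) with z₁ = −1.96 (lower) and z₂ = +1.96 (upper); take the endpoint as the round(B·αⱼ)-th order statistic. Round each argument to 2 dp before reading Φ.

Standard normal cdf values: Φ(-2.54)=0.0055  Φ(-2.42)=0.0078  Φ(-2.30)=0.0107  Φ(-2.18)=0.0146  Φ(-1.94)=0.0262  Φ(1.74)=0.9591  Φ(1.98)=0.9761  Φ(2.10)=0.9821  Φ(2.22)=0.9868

(6.276, 7.865)

Lower: z₀ + z₁ = 0.060 + (-1.960) = -1.900; 1 − a(z₀+z₁) = 1 − (-0.027)(-1.900) = 0.9487; argument = 0.060 + (-1.900)/0.9487 = -1.9427 → -1.94.
α₁ = Φ(-1.94) = 0.0262; rank = round(250 × 0.0262) = 7; θ*₍7₎ = 6.276.
Upper: z₀ + z₂ = 2.020; 1 − a(z₀+z₂) = 1.0545; argument = 1.9755 → 1.98; α₂ = 0.9761; rank = 244; θ*₍244₎ = 7.865.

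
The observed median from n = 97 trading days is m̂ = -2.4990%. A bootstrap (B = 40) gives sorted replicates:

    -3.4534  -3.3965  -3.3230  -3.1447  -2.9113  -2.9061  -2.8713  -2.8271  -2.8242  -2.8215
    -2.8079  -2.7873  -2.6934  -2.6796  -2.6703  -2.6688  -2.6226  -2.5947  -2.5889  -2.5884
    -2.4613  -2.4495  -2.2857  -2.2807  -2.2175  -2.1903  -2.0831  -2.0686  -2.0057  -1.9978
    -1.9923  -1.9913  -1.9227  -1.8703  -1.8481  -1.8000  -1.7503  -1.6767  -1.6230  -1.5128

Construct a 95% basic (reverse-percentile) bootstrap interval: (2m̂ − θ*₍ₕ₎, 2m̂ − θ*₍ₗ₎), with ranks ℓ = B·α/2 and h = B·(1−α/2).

Percentile endpoints at ranks 1 and 39: θ*₍1₎ = -3.4534, θ*₍39₎ = -1.6230.
Basic interval reflects these around m̂:
  lower = 2 × -2.4990 − -1.6230 = -3.3750
  upper = 2 × -2.4990 − -3.4534 = -1.5446

(-3.3750, -1.5446)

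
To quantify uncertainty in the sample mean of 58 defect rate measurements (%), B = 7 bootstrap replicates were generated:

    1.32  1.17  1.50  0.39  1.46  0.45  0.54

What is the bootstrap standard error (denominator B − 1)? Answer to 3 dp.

Bootstrap SE is the standard deviation of the 7 replicate means.
Mean of replicates: (1.32 + 1.17 + 1.50 + 0.39 + 1.46 + 0.45 + 0.54) / 7 = 6.8300 / 7 = 0.9757
Sum of squared deviations: (+0.3443)² + (+0.1943)² + (+0.5243)² + (−0.5857)² + (+0.4843)² + (−0.5257)² + (−0.4357)² = 1.4750
Variance = 1.4750 / 6 = 0.2458
SE* = √0.2458

SE* = 0.496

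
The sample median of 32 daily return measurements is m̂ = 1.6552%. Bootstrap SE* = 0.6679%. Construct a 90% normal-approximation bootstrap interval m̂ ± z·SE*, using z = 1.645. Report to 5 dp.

(0.55650, 2.75390)

Margin = 1.645 × 0.6679 = 1.098696
Interval: 1.6552 ± 1.098696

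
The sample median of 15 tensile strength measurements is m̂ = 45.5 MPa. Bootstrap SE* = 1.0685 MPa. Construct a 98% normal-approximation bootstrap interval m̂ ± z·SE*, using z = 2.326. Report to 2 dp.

Margin = 2.326 × 1.0685 = 2.485
Interval: 45.5 ± 2.485

(43.01, 47.99)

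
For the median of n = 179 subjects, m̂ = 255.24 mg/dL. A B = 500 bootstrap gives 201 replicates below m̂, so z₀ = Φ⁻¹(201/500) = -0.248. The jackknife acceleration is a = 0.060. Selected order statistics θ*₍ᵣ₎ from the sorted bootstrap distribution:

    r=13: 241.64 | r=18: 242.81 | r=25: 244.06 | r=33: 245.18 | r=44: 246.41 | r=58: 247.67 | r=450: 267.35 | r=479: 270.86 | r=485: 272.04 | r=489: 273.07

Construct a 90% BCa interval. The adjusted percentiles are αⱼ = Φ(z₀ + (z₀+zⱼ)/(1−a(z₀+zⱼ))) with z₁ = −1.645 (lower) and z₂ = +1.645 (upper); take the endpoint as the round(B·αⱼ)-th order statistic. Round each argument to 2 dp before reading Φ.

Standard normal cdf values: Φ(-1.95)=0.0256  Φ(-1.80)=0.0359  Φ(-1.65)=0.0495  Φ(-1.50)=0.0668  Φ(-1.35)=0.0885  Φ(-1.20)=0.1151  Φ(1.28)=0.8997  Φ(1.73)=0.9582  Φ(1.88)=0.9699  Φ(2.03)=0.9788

Lower: z₀ + z₁ = -0.248 + (-1.645) = -1.893; 1 − a(z₀+z₁) = 1 − (0.060)(-1.893) = 1.1136; argument = -0.248 + (-1.893)/1.1136 = -1.9479 → -1.95.
α₁ = Φ(-1.95) = 0.0256; rank = round(500 × 0.0256) = 13; θ*₍13₎ = 241.64.
Upper: z₀ + z₂ = 1.397; 1 − a(z₀+z₂) = 0.9162; argument = 1.2768 → 1.28; α₂ = 0.8997; rank = 450; θ*₍450₎ = 267.35.

(241.64, 267.35)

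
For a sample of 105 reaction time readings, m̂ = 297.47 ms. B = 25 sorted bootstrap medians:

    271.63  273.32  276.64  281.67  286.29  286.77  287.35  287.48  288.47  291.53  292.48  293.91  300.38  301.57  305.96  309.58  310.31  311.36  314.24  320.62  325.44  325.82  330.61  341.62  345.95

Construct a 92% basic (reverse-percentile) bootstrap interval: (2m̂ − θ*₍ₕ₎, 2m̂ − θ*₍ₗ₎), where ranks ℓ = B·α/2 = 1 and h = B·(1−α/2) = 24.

(253.32, 323.31)

Percentile endpoints at ranks 1 and 24: θ*₍1₎ = 271.63, θ*₍24₎ = 341.62.
Basic interval reflects these around m̂:
  lower = 2 × 297.47 − 341.62 = 253.32
  upper = 2 × 297.47 − 271.63 = 323.31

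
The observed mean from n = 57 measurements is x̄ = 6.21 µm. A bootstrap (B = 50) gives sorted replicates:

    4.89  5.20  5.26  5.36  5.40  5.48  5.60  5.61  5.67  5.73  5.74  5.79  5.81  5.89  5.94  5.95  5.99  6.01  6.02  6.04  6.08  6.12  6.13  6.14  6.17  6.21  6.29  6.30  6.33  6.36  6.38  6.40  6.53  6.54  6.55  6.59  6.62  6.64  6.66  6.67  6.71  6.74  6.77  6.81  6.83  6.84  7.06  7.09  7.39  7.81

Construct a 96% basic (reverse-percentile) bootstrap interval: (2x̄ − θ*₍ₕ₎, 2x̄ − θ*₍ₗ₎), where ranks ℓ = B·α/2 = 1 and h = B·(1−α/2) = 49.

(5.03, 7.53)

Percentile endpoints at ranks 1 and 49: θ*₍1₎ = 4.89, θ*₍49₎ = 7.39.
Basic interval reflects these around x̄:
  lower = 2 × 6.21 − 7.39 = 5.03
  upper = 2 × 6.21 − 4.89 = 7.53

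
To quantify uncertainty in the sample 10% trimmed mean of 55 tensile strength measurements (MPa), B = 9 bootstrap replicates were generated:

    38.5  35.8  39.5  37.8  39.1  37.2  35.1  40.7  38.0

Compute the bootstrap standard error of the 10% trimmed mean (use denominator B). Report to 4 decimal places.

Bootstrap SE is the standard deviation of the 9 replicate 10% trimmed means.
Mean of replicates: (38.5 + 35.8 + 39.5 + 37.8 + 39.1 + 37.2 + 35.1 + 40.7 + 38.0) / 9 = 341.70000 / 9 = 37.96667
Sum of squared deviations: (+0.53333)² + (−2.16667)² + (+1.53333)² + (−0.16667)² + (+1.13333)² + (−0.76667)² + (−2.86667)² + (+2.73333)² + (+0.03333)² = 24.92000
Variance = 24.92000 / 9 = 2.76889
SE* = √2.76889

SE* = 1.6640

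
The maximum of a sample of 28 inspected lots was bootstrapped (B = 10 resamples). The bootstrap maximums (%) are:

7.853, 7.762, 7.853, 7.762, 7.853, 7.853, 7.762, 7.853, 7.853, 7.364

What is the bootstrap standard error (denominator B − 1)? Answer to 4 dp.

SE* = 0.1513

Bootstrap SE is the standard deviation of the 10 replicate maximums.
Mean of replicates: (7.853 + 7.762 + 7.853 + 7.762 + 7.853 + 7.853 + 7.762 + 7.853 + 7.853 + 7.364) / 10 = 77.76800 / 10 = 7.77680
Sum of squared deviations: (+0.07620)² + (−0.01480)² + (+0.07620)² + (−0.01480)² + (+0.07620)² + (+0.07620)² + (−0.01480)² + (+0.07620)² + (+0.07620)² + (−0.41280)² = 0.20590
Variance = 0.20590 / 9 = 0.02288
SE* = √0.02288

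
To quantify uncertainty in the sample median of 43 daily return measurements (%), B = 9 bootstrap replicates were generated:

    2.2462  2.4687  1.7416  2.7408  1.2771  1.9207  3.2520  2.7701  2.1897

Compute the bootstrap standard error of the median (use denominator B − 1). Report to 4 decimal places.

SE* = 0.5986

Bootstrap SE is the standard deviation of the 9 replicate medians.
Mean of replicates: (2.2462 + 2.4687 + 1.7416 + 2.7408 + 1.2771 + 1.9207 + 3.2520 + 2.7701 + 2.1897) / 9 = 20.60690 / 9 = 2.28966
Sum of squared deviations: (−0.04346)² + (+0.17904)² + (−0.54806)² + (+0.45114)² + (−1.01256)² + (−0.36896)² + (+0.96234)² + (+0.48044)² + (−0.09996)² = 2.86616
Variance = 2.86616 / 8 = 0.35827
SE* = √0.35827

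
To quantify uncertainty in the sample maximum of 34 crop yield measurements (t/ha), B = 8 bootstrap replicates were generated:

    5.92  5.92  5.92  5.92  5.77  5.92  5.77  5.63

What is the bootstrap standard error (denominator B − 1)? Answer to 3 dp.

Bootstrap SE is the standard deviation of the 8 replicate maximums.
Mean of replicates: (5.92 + 5.92 + 5.92 + 5.92 + 5.77 + 5.92 + 5.77 + 5.63) / 8 = 46.77000 / 8 = 5.84625
Sum of squared deviations: (+0.07375)² + (+0.07375)² + (+0.07375)² + (+0.07375)² + (−0.07625)² + (+0.07375)² + (−0.07625)² + (−0.21625)² = 0.08559
Variance = 0.08559 / 7 = 0.01223
SE* = √0.01223

SE* = 0.111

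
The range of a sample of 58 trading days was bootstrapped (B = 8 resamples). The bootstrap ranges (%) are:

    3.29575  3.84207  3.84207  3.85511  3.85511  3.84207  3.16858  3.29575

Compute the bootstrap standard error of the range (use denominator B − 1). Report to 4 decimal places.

Bootstrap SE is the standard deviation of the 8 replicate ranges.
Mean of replicates: (3.29575 + 3.84207 + 3.84207 + 3.85511 + 3.85511 + 3.84207 + 3.16858 + 3.29575) / 8 = 28.996510 / 8 = 3.624564
Sum of squared deviations: (−0.328814)² + (+0.217506)² + (+0.217506)² + (+0.230546)² + (+0.230546)² + (+0.217506)² + (−0.455984)² + (−0.328814)² = 0.672388
Variance = 0.672388 / 7 = 0.096055
SE* = √0.096055

SE* = 0.3099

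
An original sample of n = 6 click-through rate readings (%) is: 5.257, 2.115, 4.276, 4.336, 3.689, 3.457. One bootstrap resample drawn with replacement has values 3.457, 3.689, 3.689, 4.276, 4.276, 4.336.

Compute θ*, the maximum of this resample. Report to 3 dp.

Maximum = 4.336

θ* = 4.336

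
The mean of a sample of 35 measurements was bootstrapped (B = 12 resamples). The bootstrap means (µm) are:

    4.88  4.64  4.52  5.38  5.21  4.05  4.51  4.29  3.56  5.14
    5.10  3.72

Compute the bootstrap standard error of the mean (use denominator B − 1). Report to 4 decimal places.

Bootstrap SE is the standard deviation of the 12 replicate means.
Mean of replicates: (4.88 + 4.64 + 4.52 + 5.38 + 5.21 + 4.05 + 4.51 + 4.29 + 3.56 + 5.14 + 5.10 + 3.72) / 12 = 55.00000 / 12 = 4.58333
Sum of squared deviations: (+0.29667)² + (+0.05667)² + (−0.06333)² + (+0.79667)² + (+0.62667)² + (−0.53333)² + (−0.07333)² + (−0.29333)² + (−1.02333)² + (+0.55667)² + (+0.51667)² + (−0.86333)² = 3.86787
Variance = 3.86787 / 11 = 0.35162
SE* = √0.35162

SE* = 0.5930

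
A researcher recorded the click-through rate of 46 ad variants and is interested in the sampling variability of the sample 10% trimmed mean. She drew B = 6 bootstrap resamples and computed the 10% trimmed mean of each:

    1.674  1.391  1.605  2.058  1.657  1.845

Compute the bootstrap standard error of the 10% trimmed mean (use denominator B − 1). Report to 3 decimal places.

Bootstrap SE is the standard deviation of the 6 replicate 10% trimmed means.
Mean of replicates: (1.674 + 1.391 + 1.605 + 2.058 + 1.657 + 1.845) / 6 = 10.2300 / 6 = 1.7050
Sum of squared deviations: (−0.0310)² + (−0.3140)² + (−0.1000)² + (+0.3530)² + (−0.0480)² + (+0.1400)² = 0.2561
Variance = 0.2561 / 5 = 0.0512
SE* = √0.0512

SE* = 0.226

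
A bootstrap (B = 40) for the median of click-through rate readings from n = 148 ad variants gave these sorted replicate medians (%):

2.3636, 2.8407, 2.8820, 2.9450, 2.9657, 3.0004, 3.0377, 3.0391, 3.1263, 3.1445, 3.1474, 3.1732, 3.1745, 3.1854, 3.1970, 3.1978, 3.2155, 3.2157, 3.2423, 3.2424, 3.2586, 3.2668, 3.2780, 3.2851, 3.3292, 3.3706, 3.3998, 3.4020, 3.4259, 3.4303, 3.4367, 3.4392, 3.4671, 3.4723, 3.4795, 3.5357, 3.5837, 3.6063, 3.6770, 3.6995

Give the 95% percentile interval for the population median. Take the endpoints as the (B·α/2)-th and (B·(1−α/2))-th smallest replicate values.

(2.3636, 3.6770)

α = 0.05; lower rank = 40 × 0.025 = 1; upper rank = 40 × 0.975 = 39.
The 1st smallest replicate is 2.3636; the 39th is 3.6770.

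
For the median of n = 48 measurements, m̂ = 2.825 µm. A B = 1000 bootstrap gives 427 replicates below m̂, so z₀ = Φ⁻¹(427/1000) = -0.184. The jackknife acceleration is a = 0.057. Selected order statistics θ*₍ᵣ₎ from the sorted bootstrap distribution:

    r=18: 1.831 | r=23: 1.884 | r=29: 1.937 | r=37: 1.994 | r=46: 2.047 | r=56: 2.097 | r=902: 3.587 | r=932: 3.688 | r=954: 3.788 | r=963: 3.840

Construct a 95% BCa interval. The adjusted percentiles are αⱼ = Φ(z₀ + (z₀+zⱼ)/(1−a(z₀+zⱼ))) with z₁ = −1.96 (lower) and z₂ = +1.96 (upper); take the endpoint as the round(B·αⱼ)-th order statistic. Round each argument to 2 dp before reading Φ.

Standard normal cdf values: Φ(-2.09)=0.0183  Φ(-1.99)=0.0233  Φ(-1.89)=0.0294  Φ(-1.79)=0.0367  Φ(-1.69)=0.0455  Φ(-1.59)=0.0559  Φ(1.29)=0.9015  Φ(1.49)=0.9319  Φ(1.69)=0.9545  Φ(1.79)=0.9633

Lower: z₀ + z₁ = -0.184 + (-1.960) = -2.144; 1 − a(z₀+z₁) = 1 − (0.057)(-2.144) = 1.1222; argument = -0.184 + (-2.144)/1.1222 = -2.0945 → -2.09.
α₁ = Φ(-2.09) = 0.0183; rank = round(1000 × 0.0183) = 18; θ*₍18₎ = 1.831.
Upper: z₀ + z₂ = 1.776; 1 − a(z₀+z₂) = 0.8988; argument = 1.7920 → 1.79; α₂ = 0.9633; rank = 963; θ*₍963₎ = 3.840.

(1.831, 3.840)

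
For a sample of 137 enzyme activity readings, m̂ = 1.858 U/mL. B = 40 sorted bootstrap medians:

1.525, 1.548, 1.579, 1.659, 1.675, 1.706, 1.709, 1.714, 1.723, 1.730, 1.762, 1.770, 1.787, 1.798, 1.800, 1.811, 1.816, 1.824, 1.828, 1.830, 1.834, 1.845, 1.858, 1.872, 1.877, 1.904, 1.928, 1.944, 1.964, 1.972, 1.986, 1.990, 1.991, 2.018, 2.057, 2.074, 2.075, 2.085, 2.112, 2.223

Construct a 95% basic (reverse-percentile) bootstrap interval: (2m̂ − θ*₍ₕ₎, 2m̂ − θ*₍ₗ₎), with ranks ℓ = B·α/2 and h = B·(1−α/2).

(1.604, 2.191)

Percentile endpoints at ranks 1 and 39: θ*₍1₎ = 1.525, θ*₍39₎ = 2.112.
Basic interval reflects these around m̂:
  lower = 2 × 1.858 − 2.112 = 1.604
  upper = 2 × 1.858 − 1.525 = 2.191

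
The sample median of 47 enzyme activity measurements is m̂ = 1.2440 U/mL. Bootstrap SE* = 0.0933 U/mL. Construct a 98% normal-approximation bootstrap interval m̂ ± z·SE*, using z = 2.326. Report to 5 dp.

(1.02698, 1.46102)

Margin = 2.326 × 0.0933 = 0.217016
Interval: 1.2440 ± 0.217016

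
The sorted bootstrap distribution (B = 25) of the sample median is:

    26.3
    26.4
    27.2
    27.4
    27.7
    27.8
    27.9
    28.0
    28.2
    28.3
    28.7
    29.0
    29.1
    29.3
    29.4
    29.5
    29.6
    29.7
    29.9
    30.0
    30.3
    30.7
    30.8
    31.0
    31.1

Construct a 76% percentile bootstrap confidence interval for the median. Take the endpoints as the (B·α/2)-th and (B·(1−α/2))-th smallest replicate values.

α = 0.24; lower rank = 25 × 0.120 = 3; upper rank = 25 × 0.880 = 22.
The 3rd smallest replicate is 27.2; the 22nd is 30.7.

(27.2, 30.7)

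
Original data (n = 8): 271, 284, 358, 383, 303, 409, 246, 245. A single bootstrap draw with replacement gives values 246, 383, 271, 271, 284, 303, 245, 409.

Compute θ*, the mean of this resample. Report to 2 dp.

Mean = (246 + 383 + 271 + 271 + 284 + 303 + 245 + 409) / 8 = 2412.0 / 8 = 301.50

θ* = 301.50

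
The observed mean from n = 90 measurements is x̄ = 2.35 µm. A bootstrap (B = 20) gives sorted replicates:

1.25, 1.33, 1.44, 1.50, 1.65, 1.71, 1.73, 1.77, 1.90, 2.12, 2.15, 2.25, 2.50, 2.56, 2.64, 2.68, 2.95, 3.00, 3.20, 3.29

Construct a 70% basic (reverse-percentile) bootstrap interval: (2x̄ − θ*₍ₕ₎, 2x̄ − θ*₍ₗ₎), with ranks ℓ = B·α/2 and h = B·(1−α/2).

Percentile endpoints at ranks 3 and 17: θ*₍3₎ = 1.44, θ*₍17₎ = 2.95.
Basic interval reflects these around x̄:
  lower = 2 × 2.35 − 2.95 = 1.75
  upper = 2 × 2.35 − 1.44 = 3.26

(1.75, 3.26)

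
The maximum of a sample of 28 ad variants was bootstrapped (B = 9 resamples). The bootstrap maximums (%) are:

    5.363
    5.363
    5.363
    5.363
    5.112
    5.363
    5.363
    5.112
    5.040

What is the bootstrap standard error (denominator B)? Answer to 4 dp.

SE* = 0.1311

Bootstrap SE is the standard deviation of the 9 replicate maximums.
Mean of replicates: (5.363 + 5.363 + 5.363 + 5.363 + 5.112 + 5.363 + 5.363 + 5.112 + 5.040) / 9 = 47.44200 / 9 = 5.27133
Sum of squared deviations: (+0.09167)² + (+0.09167)² + (+0.09167)² + (+0.09167)² + (−0.15933)² + (+0.09167)² + (+0.09167)² + (−0.15933)² + (−0.23133)² = 0.15471
Variance = 0.15471 / 9 = 0.01719
SE* = √0.01719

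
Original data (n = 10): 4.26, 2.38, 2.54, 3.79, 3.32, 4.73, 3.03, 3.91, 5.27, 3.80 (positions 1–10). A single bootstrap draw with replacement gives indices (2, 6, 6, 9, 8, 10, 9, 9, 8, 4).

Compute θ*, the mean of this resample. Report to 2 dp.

θ* = 4.31

Resample values: 2.38, 4.73, 4.73, 5.27, 3.91, 3.80, 5.27, 5.27, 3.91, 3.79.
Mean = (2.38 + 4.73 + 4.73 + 5.27 + 3.91 + 3.80 + 5.27 + 5.27 + 3.91 + 3.79) / 10 = 43.060 / 10 = 4.31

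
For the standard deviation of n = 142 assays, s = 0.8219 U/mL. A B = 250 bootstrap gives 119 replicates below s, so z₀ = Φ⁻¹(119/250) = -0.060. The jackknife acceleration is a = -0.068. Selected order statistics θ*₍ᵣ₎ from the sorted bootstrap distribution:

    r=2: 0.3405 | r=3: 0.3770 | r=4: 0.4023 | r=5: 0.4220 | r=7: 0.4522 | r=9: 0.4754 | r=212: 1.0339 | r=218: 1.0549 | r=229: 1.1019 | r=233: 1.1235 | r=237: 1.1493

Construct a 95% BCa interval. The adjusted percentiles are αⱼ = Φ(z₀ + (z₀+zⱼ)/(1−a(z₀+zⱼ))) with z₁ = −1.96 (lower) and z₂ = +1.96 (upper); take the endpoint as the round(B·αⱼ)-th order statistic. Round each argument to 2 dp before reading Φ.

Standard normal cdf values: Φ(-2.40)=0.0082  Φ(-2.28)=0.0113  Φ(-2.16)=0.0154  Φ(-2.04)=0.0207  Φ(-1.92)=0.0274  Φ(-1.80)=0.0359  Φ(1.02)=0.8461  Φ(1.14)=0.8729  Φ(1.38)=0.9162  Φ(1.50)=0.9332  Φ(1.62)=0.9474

(0.3405, 1.1493)

Lower: z₀ + z₁ = -0.060 + (-1.960) = -2.020; 1 − a(z₀+z₁) = 1 − (-0.068)(-2.020) = 0.8626; argument = -0.060 + (-2.020)/0.8626 = -2.4016 → -2.40.
α₁ = Φ(-2.40) = 0.0082; rank = round(250 × 0.0082) = 2; θ*₍2₎ = 0.3405.
Upper: z₀ + z₂ = 1.900; 1 − a(z₀+z₂) = 1.1292; argument = 1.6226 → 1.62; α₂ = 0.9474; rank = 237; θ*₍237₎ = 1.1493.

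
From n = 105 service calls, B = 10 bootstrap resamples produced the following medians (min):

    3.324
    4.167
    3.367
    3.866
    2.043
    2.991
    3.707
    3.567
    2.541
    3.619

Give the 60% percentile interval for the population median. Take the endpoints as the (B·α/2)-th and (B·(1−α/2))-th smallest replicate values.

(2.541, 3.707)

Sorted replicates: 2.043, 2.541, 2.991, 3.324, 3.367, 3.567, 3.619, 3.707, 3.866, 4.167
α = 0.40; lower rank = 10 × 0.200 = 2; upper rank = 10 × 0.800 = 8.
The 2nd smallest replicate is 2.541; the 8th is 3.707.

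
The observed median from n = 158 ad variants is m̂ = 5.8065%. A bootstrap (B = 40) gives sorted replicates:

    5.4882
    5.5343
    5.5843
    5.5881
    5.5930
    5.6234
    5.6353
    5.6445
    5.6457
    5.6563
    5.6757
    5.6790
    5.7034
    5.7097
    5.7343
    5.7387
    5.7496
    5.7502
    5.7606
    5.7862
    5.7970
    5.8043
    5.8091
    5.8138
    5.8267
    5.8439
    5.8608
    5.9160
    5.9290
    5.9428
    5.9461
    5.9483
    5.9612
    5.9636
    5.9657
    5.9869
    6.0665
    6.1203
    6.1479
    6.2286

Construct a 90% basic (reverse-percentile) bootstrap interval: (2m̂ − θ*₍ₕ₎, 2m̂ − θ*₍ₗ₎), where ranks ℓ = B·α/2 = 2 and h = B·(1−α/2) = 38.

(5.4927, 6.0787)

Percentile endpoints at ranks 2 and 38: θ*₍2₎ = 5.5343, θ*₍38₎ = 6.1203.
Basic interval reflects these around m̂:
  lower = 2 × 5.8065 − 6.1203 = 5.4927
  upper = 2 × 5.8065 − 5.5343 = 6.0787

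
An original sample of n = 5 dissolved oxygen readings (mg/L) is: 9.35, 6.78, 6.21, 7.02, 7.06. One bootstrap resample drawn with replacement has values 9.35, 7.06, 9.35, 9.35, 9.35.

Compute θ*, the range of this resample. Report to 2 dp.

θ* = 2.29

Range = 9.35 − 7.06 = 2.29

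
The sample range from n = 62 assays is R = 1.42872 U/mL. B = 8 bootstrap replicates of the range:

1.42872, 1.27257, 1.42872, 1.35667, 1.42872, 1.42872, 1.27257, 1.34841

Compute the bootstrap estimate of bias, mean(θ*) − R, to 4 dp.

mean(θ*) = (1.42872 + 1.27257 + 1.42872 + 1.35667 + 1.42872 + 1.42872 + 1.27257 + 1.34841) / 8 = 1.37064
bias = 1.37064 − 1.42872

bias = −0.0581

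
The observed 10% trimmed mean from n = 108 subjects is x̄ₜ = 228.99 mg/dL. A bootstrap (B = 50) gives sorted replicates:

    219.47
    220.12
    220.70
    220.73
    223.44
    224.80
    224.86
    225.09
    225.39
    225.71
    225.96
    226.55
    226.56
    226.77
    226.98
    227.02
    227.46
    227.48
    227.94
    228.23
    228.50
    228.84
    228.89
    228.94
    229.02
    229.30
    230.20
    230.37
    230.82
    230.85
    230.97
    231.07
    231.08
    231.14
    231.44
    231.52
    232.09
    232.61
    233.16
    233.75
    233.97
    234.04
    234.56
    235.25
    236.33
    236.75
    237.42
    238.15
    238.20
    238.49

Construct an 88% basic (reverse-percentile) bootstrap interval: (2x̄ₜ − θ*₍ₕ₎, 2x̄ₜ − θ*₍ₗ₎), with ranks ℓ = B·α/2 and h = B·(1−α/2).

(220.56, 237.28)

Percentile endpoints at ranks 3 and 47: θ*₍3₎ = 220.70, θ*₍47₎ = 237.42.
Basic interval reflects these around x̄ₜ:
  lower = 2 × 228.99 − 237.42 = 220.56
  upper = 2 × 228.99 − 220.70 = 237.28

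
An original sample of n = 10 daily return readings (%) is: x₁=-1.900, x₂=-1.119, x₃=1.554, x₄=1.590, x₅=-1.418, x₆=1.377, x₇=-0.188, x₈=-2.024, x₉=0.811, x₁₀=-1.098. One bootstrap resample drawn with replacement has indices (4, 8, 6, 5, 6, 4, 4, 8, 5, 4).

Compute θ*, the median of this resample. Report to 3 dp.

θ* = 1.377

Resample values: 1.590, -2.024, 1.377, -1.418, 1.377, 1.590, 1.590, -2.024, -1.418, 1.590.
Sorted: -2.024, -2.024, -1.418, -1.418, 1.377, 1.377, 1.590, 1.590, 1.590, 1.590
Median = average of the two middle values = 1.377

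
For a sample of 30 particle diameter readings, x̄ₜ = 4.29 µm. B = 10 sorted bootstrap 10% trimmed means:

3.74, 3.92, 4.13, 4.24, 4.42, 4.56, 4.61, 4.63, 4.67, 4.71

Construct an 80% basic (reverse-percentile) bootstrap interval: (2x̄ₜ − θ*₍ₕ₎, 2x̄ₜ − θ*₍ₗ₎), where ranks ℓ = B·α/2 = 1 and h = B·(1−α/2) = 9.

Percentile endpoints at ranks 1 and 9: θ*₍1₎ = 3.74, θ*₍9₎ = 4.67.
Basic interval reflects these around x̄ₜ:
  lower = 2 × 4.29 − 4.67 = 3.91
  upper = 2 × 4.29 − 3.74 = 4.84

(3.91, 4.84)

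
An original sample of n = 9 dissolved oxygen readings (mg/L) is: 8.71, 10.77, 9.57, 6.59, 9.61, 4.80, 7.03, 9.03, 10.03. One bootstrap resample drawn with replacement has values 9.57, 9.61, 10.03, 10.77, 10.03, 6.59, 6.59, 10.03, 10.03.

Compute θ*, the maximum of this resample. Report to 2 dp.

θ* = 10.77

Maximum = 10.77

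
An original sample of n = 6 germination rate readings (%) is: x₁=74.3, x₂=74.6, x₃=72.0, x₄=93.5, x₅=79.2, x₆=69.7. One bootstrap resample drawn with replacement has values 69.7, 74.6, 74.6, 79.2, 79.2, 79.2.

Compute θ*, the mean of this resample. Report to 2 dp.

Mean = (69.7 + 74.6 + 74.6 + 79.2 + 79.2 + 79.2) / 6 = 456.50 / 6 = 76.08

θ* = 76.08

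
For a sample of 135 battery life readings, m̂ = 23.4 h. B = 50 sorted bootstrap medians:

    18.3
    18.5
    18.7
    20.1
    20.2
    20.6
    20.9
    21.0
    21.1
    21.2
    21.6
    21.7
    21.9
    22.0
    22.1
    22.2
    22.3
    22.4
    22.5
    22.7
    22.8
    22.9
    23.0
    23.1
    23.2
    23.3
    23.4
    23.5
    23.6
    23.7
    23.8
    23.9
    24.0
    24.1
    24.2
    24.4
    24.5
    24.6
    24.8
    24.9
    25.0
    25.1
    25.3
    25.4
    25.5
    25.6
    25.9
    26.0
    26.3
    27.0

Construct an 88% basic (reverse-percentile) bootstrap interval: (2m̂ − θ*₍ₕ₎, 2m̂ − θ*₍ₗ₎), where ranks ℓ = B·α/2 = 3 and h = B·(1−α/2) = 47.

(20.9, 28.1)

Percentile endpoints at ranks 3 and 47: θ*₍3₎ = 18.7, θ*₍47₎ = 25.9.
Basic interval reflects these around m̂:
  lower = 2 × 23.4 − 25.9 = 20.9
  upper = 2 × 23.4 − 18.7 = 28.1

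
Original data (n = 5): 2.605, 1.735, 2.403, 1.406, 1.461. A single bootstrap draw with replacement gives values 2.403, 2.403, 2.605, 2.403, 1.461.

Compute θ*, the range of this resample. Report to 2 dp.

Range = 2.605 − 1.461 = 1.14

θ* = 1.14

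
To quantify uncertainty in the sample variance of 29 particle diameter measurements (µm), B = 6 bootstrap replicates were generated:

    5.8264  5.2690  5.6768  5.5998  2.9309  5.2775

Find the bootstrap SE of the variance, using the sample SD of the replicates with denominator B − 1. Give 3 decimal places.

SE* = 1.084

Bootstrap SE is the standard deviation of the 6 replicate variances.
Mean of replicates: (5.8264 + 5.2690 + 5.6768 + 5.5998 + 2.9309 + 5.2775) / 6 = 30.58040 / 6 = 5.09673
Sum of squared deviations: (+0.72967)² + (+0.17227)² + (+0.58007)² + (+0.50307)² + (−2.16583)² + (+0.18077)² = 5.87515
Variance = 5.87515 / 5 = 1.17503
SE* = √1.17503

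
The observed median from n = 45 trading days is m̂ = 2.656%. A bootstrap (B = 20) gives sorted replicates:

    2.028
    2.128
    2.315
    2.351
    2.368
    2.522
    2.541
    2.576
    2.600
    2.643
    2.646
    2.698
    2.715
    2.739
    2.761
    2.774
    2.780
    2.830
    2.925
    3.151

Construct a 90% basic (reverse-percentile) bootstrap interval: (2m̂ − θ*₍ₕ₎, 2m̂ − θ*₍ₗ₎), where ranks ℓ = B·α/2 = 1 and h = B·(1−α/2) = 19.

(2.387, 3.284)

Percentile endpoints at ranks 1 and 19: θ*₍1₎ = 2.028, θ*₍19₎ = 2.925.
Basic interval reflects these around m̂:
  lower = 2 × 2.656 − 2.925 = 2.387
  upper = 2 × 2.656 − 2.028 = 3.284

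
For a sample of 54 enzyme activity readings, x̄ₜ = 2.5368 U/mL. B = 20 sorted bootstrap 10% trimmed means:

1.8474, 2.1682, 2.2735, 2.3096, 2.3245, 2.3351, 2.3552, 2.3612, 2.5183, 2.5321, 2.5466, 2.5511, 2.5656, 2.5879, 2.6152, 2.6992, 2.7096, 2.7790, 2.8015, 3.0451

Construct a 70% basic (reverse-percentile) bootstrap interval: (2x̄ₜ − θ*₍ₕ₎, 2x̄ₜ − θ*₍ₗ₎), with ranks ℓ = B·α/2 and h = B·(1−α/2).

(2.3640, 2.8001)

Percentile endpoints at ranks 3 and 17: θ*₍3₎ = 2.2735, θ*₍17₎ = 2.7096.
Basic interval reflects these around x̄ₜ:
  lower = 2 × 2.5368 − 2.7096 = 2.3640
  upper = 2 × 2.5368 − 2.2735 = 2.8001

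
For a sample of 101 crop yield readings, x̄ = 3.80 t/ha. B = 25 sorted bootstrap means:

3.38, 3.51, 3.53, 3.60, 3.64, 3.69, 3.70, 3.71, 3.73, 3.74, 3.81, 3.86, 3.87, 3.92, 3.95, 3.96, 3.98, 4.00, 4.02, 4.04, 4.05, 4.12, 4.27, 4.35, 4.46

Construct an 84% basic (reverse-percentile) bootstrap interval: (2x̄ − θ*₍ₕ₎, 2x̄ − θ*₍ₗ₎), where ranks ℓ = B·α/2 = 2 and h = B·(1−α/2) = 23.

Percentile endpoints at ranks 2 and 23: θ*₍2₎ = 3.51, θ*₍23₎ = 4.27.
Basic interval reflects these around x̄:
  lower = 2 × 3.80 − 4.27 = 3.33
  upper = 2 × 3.80 − 3.51 = 4.09

(3.33, 4.09)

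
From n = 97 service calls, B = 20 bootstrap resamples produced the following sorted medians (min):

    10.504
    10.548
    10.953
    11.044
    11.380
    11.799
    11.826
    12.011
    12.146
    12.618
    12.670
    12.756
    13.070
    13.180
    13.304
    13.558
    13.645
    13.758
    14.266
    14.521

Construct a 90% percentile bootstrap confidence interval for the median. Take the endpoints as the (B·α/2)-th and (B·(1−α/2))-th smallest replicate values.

(10.504, 14.266)

α = 0.10; lower rank = 20 × 0.050 = 1; upper rank = 20 × 0.950 = 19.
The 1st smallest replicate is 10.504; the 19th is 14.266.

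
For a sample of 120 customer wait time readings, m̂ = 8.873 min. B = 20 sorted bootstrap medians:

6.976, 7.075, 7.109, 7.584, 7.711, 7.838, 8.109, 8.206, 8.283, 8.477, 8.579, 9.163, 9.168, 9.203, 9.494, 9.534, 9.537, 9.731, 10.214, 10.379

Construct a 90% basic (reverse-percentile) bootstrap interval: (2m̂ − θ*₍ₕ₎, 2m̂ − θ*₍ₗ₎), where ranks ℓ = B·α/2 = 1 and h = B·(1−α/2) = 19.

Percentile endpoints at ranks 1 and 19: θ*₍1₎ = 6.976, θ*₍19₎ = 10.214.
Basic interval reflects these around m̂:
  lower = 2 × 8.873 − 10.214 = 7.532
  upper = 2 × 8.873 − 6.976 = 10.770

(7.532, 10.770)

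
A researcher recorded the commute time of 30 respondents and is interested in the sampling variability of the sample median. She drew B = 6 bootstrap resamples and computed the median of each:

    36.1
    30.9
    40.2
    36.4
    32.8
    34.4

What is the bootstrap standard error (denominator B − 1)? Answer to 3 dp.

Bootstrap SE is the standard deviation of the 6 replicate medians.
Mean of replicates: (36.1 + 30.9 + 40.2 + 36.4 + 32.8 + 34.4) / 6 = 210.8000 / 6 = 35.1333
Sum of squared deviations: (+0.9667)² + (−4.2333)² + (+5.0667)² + (+1.2667)² + (−2.3333)² + (−0.7333)² = 52.1133
Variance = 52.1133 / 5 = 10.4227
SE* = √10.4227

SE* = 3.228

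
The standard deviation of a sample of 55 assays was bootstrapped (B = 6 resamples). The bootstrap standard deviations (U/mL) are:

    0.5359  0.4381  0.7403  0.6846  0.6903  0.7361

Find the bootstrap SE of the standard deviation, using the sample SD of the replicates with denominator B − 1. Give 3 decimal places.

SE* = 0.123

Bootstrap SE is the standard deviation of the 6 replicate standard deviations.
Mean of replicates: (0.5359 + 0.4381 + 0.7403 + 0.6846 + 0.6903 + 0.7361) / 6 = 3.82530 / 6 = 0.63755
Sum of squared deviations: (−0.10165)² + (−0.19945)² + (+0.10275)² + (+0.04705)² + (+0.05275)² + (+0.09855)² = 0.07538
Variance = 0.07538 / 5 = 0.01508
SE* = √0.01508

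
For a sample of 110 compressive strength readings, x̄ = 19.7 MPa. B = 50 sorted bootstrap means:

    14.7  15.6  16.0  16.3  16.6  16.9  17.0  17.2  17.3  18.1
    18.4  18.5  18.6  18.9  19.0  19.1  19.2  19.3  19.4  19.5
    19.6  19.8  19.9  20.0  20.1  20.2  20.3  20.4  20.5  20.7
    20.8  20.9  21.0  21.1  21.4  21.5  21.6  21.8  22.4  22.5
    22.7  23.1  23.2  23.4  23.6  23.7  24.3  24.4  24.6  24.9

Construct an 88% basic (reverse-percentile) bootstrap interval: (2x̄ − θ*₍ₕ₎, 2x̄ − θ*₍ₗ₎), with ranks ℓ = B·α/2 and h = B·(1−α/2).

Percentile endpoints at ranks 3 and 47: θ*₍3₎ = 16.0, θ*₍47₎ = 24.3.
Basic interval reflects these around x̄:
  lower = 2 × 19.7 − 24.3 = 15.1
  upper = 2 × 19.7 − 16.0 = 23.4

(15.1, 23.4)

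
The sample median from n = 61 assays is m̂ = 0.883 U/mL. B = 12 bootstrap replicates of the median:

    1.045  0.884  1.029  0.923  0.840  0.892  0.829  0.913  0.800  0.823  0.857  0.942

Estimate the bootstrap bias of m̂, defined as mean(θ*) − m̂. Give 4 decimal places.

bias = +0.0151

mean(θ*) = (1.045 + 0.884 + 1.029 + 0.923 + 0.840 + 0.892 + 0.829 + 0.913 + 0.800 + 0.823 + 0.857 + 0.942) / 12 = 0.89808
bias = 0.89808 − 0.883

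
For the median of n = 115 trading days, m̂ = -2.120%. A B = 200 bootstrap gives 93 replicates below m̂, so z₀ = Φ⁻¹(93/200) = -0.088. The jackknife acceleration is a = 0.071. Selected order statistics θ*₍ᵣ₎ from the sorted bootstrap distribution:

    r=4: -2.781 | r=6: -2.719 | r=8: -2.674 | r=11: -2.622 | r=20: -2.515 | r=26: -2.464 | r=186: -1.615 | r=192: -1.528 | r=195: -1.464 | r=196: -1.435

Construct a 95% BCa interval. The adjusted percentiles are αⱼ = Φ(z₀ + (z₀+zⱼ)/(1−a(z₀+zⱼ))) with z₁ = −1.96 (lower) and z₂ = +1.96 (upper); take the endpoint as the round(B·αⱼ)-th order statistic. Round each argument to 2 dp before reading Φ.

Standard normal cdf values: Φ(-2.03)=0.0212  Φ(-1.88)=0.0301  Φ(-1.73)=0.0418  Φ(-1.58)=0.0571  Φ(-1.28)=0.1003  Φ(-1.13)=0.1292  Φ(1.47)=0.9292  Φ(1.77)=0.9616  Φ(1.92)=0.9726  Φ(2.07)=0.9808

(-2.719, -1.435)

Lower: z₀ + z₁ = -0.088 + (-1.960) = -2.048; 1 − a(z₀+z₁) = 1 − (0.071)(-2.048) = 1.1454; argument = -0.088 + (-2.048)/1.1454 = -1.8760 → -1.88.
α₁ = Φ(-1.88) = 0.0301; rank = round(200 × 0.0301) = 6; θ*₍6₎ = -2.719.
Upper: z₀ + z₂ = 1.872; 1 − a(z₀+z₂) = 0.8671; argument = 2.0710 → 2.07; α₂ = 0.9808; rank = 196; θ*₍196₎ = -1.435.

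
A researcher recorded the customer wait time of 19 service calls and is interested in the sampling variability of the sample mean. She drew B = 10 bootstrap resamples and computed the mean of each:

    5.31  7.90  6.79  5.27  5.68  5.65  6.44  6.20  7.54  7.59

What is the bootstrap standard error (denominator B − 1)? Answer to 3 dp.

Bootstrap SE is the standard deviation of the 10 replicate means.
Mean of replicates: (5.31 + 7.90 + 6.79 + 5.27 + 5.68 + 5.65 + 6.44 + 6.20 + 7.54 + 7.59) / 10 = 64.3700 / 10 = 6.4370
Sum of squared deviations: (−1.1270)² + (+1.4630)² + (+0.3530)² + (−1.1670)² + (−0.7570)² + (−0.7870)² + (+0.0030)² + (−0.2370)² + (+1.1030)² + (+1.1530)² = 8.6916
Variance = 8.6916 / 9 = 0.9657
SE* = √0.9657

SE* = 0.983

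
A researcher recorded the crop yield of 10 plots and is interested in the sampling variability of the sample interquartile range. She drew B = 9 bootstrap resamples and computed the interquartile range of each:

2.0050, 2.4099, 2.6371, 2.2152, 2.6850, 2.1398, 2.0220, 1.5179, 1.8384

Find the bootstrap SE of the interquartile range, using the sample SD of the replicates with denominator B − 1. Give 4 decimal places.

Bootstrap SE is the standard deviation of the 9 replicate interquartile ranges.
Mean of replicates: (2.0050 + 2.4099 + 2.6371 + 2.2152 + 2.6850 + 2.1398 + 2.0220 + 1.5179 + 1.8384) / 9 = 19.47030 / 9 = 2.16337
Sum of squared deviations: (−0.15837)² + (+0.24653)² + (+0.47373)² + (+0.05183)² + (+0.52163)² + (−0.02357)² + (−0.14137)² + (−0.64547)² + (−0.32497)² = 1.12784
Variance = 1.12784 / 8 = 0.14098
SE* = √0.14098

SE* = 0.3755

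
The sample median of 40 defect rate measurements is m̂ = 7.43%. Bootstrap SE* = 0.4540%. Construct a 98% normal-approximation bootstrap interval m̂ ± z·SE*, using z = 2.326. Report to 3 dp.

(6.374, 8.486)

Margin = 2.326 × 0.4540 = 1.0560
Interval: 7.43 ± 1.0560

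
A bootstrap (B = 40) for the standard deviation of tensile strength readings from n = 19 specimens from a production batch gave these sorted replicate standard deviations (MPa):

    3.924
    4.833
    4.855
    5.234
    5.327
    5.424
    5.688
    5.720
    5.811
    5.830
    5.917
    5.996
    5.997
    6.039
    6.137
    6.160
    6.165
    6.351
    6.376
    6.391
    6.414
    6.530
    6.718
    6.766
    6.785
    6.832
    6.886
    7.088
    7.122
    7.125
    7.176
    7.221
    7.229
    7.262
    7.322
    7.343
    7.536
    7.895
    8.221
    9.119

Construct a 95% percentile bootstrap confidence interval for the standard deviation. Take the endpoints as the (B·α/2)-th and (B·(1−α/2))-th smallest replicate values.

(3.924, 8.221)

α = 0.05; lower rank = 40 × 0.025 = 1; upper rank = 40 × 0.975 = 39.
The 1st smallest replicate is 3.924; the 39th is 8.221.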